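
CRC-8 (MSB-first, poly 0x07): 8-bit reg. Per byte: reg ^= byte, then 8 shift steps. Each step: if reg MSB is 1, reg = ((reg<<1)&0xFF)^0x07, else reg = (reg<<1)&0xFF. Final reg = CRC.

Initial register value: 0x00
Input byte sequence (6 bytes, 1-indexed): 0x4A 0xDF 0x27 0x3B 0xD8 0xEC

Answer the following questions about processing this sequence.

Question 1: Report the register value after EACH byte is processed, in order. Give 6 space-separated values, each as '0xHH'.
0xF1 0xCA 0x8D 0x0B 0x37 0x0F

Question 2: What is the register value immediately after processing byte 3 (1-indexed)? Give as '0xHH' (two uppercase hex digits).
After byte 1 (0x4A): reg=0xF1
After byte 2 (0xDF): reg=0xCA
After byte 3 (0x27): reg=0x8D

Answer: 0x8D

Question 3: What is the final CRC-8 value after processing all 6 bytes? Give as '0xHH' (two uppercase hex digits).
Answer: 0x0F

Derivation:
After byte 1 (0x4A): reg=0xF1
After byte 2 (0xDF): reg=0xCA
After byte 3 (0x27): reg=0x8D
After byte 4 (0x3B): reg=0x0B
After byte 5 (0xD8): reg=0x37
After byte 6 (0xEC): reg=0x0F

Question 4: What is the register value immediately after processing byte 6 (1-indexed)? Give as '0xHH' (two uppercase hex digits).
After byte 1 (0x4A): reg=0xF1
After byte 2 (0xDF): reg=0xCA
After byte 3 (0x27): reg=0x8D
After byte 4 (0x3B): reg=0x0B
After byte 5 (0xD8): reg=0x37
After byte 6 (0xEC): reg=0x0F

Answer: 0x0F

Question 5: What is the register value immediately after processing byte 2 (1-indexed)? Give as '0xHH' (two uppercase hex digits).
After byte 1 (0x4A): reg=0xF1
After byte 2 (0xDF): reg=0xCA

Answer: 0xCA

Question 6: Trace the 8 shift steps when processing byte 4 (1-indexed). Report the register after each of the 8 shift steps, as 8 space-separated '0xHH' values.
Answer: 0x6B 0xD6 0xAB 0x51 0xA2 0x43 0x86 0x0B

Derivation:
After byte 1 (0x4A): reg=0xF1
After byte 2 (0xDF): reg=0xCA
After byte 3 (0x27): reg=0x8D
Register before byte 4: 0x8D
After XOR with byte 0x3B: 0xB6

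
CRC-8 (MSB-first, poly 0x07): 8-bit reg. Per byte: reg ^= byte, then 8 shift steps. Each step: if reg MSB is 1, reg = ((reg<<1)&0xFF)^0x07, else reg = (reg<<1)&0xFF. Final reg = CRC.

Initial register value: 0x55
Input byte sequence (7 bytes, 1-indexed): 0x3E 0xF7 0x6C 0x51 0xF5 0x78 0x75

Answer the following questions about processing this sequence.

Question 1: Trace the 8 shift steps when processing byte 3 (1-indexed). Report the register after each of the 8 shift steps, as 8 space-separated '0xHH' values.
Answer: 0x8D 0x1D 0x3A 0x74 0xE8 0xD7 0xA9 0x55

Derivation:
After byte 1 (0x3E): reg=0x16
After byte 2 (0xF7): reg=0xA9
Register before byte 3: 0xA9
After XOR with byte 0x6C: 0xC5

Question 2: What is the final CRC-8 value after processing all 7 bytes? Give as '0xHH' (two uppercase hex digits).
After byte 1 (0x3E): reg=0x16
After byte 2 (0xF7): reg=0xA9
After byte 3 (0x6C): reg=0x55
After byte 4 (0x51): reg=0x1C
After byte 5 (0xF5): reg=0x91
After byte 6 (0x78): reg=0x91
After byte 7 (0x75): reg=0xB2

Answer: 0xB2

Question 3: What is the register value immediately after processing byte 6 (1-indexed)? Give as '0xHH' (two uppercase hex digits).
Answer: 0x91

Derivation:
After byte 1 (0x3E): reg=0x16
After byte 2 (0xF7): reg=0xA9
After byte 3 (0x6C): reg=0x55
After byte 4 (0x51): reg=0x1C
After byte 5 (0xF5): reg=0x91
After byte 6 (0x78): reg=0x91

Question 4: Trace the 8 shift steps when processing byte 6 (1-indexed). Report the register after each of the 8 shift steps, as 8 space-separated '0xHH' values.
After byte 1 (0x3E): reg=0x16
After byte 2 (0xF7): reg=0xA9
After byte 3 (0x6C): reg=0x55
After byte 4 (0x51): reg=0x1C
After byte 5 (0xF5): reg=0x91
Register before byte 6: 0x91
After XOR with byte 0x78: 0xE9

Answer: 0xD5 0xAD 0x5D 0xBA 0x73 0xE6 0xCB 0x91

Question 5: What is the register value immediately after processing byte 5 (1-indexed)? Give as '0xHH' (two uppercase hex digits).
After byte 1 (0x3E): reg=0x16
After byte 2 (0xF7): reg=0xA9
After byte 3 (0x6C): reg=0x55
After byte 4 (0x51): reg=0x1C
After byte 5 (0xF5): reg=0x91

Answer: 0x91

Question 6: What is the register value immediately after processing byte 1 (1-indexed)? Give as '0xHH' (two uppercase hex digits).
Answer: 0x16

Derivation:
After byte 1 (0x3E): reg=0x16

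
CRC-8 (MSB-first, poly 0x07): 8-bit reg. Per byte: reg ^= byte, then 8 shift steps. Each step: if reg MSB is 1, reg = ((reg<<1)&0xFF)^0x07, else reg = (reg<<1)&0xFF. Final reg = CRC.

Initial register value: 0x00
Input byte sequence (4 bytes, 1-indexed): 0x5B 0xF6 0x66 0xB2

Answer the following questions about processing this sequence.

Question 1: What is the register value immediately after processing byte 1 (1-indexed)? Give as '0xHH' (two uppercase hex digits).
After byte 1 (0x5B): reg=0x86

Answer: 0x86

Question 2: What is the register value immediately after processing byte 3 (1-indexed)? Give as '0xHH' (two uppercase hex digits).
After byte 1 (0x5B): reg=0x86
After byte 2 (0xF6): reg=0x57
After byte 3 (0x66): reg=0x97

Answer: 0x97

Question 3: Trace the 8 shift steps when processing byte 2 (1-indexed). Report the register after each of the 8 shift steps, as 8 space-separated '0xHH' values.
Answer: 0xE0 0xC7 0x89 0x15 0x2A 0x54 0xA8 0x57

Derivation:
After byte 1 (0x5B): reg=0x86
Register before byte 2: 0x86
After XOR with byte 0xF6: 0x70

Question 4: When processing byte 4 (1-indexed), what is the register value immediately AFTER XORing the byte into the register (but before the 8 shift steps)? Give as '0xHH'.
Answer: 0x25

Derivation:
Register before byte 4: 0x97
Byte 4: 0xB2
0x97 XOR 0xB2 = 0x25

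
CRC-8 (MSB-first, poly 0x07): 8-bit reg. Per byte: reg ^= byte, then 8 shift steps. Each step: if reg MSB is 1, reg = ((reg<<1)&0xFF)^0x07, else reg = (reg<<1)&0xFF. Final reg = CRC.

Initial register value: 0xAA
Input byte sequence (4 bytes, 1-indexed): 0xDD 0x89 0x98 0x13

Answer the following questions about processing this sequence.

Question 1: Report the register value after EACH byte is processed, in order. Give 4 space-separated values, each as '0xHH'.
0x42 0x7F 0xBB 0x51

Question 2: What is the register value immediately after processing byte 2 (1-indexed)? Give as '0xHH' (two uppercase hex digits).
After byte 1 (0xDD): reg=0x42
After byte 2 (0x89): reg=0x7F

Answer: 0x7F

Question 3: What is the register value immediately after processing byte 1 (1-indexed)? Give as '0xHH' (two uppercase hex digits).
Answer: 0x42

Derivation:
After byte 1 (0xDD): reg=0x42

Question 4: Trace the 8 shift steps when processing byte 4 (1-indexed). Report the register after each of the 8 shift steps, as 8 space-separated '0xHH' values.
After byte 1 (0xDD): reg=0x42
After byte 2 (0x89): reg=0x7F
After byte 3 (0x98): reg=0xBB
Register before byte 4: 0xBB
After XOR with byte 0x13: 0xA8

Answer: 0x57 0xAE 0x5B 0xB6 0x6B 0xD6 0xAB 0x51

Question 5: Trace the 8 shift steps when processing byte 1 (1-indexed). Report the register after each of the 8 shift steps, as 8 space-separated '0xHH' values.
Answer: 0xEE 0xDB 0xB1 0x65 0xCA 0x93 0x21 0x42

Derivation:
Register before byte 1: 0xAA
After XOR with byte 0xDD: 0x77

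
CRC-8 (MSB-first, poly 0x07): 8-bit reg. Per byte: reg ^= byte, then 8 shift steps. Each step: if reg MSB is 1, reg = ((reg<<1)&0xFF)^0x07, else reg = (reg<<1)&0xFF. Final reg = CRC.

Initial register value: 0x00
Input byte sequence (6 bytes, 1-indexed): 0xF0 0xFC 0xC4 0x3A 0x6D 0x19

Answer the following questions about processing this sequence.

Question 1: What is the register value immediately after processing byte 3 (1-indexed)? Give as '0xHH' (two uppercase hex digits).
Answer: 0xD6

Derivation:
After byte 1 (0xF0): reg=0xDE
After byte 2 (0xFC): reg=0xEE
After byte 3 (0xC4): reg=0xD6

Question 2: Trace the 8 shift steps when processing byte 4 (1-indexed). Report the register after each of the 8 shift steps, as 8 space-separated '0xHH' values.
After byte 1 (0xF0): reg=0xDE
After byte 2 (0xFC): reg=0xEE
After byte 3 (0xC4): reg=0xD6
Register before byte 4: 0xD6
After XOR with byte 0x3A: 0xEC

Answer: 0xDF 0xB9 0x75 0xEA 0xD3 0xA1 0x45 0x8A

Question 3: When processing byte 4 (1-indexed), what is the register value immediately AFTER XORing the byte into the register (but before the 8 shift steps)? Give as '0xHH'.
Answer: 0xEC

Derivation:
Register before byte 4: 0xD6
Byte 4: 0x3A
0xD6 XOR 0x3A = 0xEC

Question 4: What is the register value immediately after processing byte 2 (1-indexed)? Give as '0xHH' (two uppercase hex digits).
After byte 1 (0xF0): reg=0xDE
After byte 2 (0xFC): reg=0xEE

Answer: 0xEE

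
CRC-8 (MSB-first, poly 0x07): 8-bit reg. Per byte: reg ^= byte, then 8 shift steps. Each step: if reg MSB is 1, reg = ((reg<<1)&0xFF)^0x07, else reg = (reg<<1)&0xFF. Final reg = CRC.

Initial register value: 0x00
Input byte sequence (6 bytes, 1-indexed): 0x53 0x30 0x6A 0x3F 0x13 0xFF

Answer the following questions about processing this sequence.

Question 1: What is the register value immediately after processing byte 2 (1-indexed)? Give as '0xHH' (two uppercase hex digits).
Answer: 0xA3

Derivation:
After byte 1 (0x53): reg=0xBE
After byte 2 (0x30): reg=0xA3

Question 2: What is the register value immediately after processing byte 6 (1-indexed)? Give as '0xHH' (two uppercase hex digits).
Answer: 0x31

Derivation:
After byte 1 (0x53): reg=0xBE
After byte 2 (0x30): reg=0xA3
After byte 3 (0x6A): reg=0x71
After byte 4 (0x3F): reg=0xED
After byte 5 (0x13): reg=0xF4
After byte 6 (0xFF): reg=0x31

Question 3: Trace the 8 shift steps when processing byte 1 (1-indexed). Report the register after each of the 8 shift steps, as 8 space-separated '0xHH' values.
Register before byte 1: 0x00
After XOR with byte 0x53: 0x53

Answer: 0xA6 0x4B 0x96 0x2B 0x56 0xAC 0x5F 0xBE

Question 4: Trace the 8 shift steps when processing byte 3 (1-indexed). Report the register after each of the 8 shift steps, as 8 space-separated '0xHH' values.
Answer: 0x95 0x2D 0x5A 0xB4 0x6F 0xDE 0xBB 0x71

Derivation:
After byte 1 (0x53): reg=0xBE
After byte 2 (0x30): reg=0xA3
Register before byte 3: 0xA3
After XOR with byte 0x6A: 0xC9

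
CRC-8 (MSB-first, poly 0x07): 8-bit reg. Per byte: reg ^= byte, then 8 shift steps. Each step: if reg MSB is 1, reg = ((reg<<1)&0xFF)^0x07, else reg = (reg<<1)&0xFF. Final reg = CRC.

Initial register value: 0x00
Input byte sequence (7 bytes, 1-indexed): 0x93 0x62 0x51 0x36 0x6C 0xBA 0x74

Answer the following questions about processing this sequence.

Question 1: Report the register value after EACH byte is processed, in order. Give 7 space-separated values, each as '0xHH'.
0xF0 0xF7 0x7B 0xE4 0xB1 0x31 0xDC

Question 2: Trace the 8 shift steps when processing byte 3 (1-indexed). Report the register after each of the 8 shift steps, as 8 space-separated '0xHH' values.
Answer: 0x4B 0x96 0x2B 0x56 0xAC 0x5F 0xBE 0x7B

Derivation:
After byte 1 (0x93): reg=0xF0
After byte 2 (0x62): reg=0xF7
Register before byte 3: 0xF7
After XOR with byte 0x51: 0xA6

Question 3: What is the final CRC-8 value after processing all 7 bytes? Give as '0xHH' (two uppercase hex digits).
Answer: 0xDC

Derivation:
After byte 1 (0x93): reg=0xF0
After byte 2 (0x62): reg=0xF7
After byte 3 (0x51): reg=0x7B
After byte 4 (0x36): reg=0xE4
After byte 5 (0x6C): reg=0xB1
After byte 6 (0xBA): reg=0x31
After byte 7 (0x74): reg=0xDC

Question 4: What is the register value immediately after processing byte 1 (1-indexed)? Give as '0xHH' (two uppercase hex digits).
After byte 1 (0x93): reg=0xF0

Answer: 0xF0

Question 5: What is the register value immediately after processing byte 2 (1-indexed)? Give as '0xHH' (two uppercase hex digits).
After byte 1 (0x93): reg=0xF0
After byte 2 (0x62): reg=0xF7

Answer: 0xF7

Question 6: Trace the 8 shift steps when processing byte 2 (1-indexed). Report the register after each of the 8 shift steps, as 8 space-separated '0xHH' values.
Answer: 0x23 0x46 0x8C 0x1F 0x3E 0x7C 0xF8 0xF7

Derivation:
After byte 1 (0x93): reg=0xF0
Register before byte 2: 0xF0
After XOR with byte 0x62: 0x92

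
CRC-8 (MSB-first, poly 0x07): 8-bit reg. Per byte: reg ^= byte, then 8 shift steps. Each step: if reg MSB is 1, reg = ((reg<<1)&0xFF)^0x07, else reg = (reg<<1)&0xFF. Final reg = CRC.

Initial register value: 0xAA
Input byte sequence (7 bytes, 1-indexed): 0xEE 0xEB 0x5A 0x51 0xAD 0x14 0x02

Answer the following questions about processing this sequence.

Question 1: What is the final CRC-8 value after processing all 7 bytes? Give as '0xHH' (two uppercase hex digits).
After byte 1 (0xEE): reg=0xDB
After byte 2 (0xEB): reg=0x90
After byte 3 (0x5A): reg=0x78
After byte 4 (0x51): reg=0xDF
After byte 5 (0xAD): reg=0x59
After byte 6 (0x14): reg=0xE4
After byte 7 (0x02): reg=0xBC

Answer: 0xBC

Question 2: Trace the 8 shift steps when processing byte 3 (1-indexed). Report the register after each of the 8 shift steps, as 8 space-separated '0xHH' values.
Answer: 0x93 0x21 0x42 0x84 0x0F 0x1E 0x3C 0x78

Derivation:
After byte 1 (0xEE): reg=0xDB
After byte 2 (0xEB): reg=0x90
Register before byte 3: 0x90
After XOR with byte 0x5A: 0xCA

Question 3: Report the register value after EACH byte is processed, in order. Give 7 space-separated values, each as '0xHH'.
0xDB 0x90 0x78 0xDF 0x59 0xE4 0xBC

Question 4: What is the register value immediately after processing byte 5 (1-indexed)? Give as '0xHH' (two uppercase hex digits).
After byte 1 (0xEE): reg=0xDB
After byte 2 (0xEB): reg=0x90
After byte 3 (0x5A): reg=0x78
After byte 4 (0x51): reg=0xDF
After byte 5 (0xAD): reg=0x59

Answer: 0x59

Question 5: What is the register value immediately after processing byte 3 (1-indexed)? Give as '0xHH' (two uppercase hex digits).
Answer: 0x78

Derivation:
After byte 1 (0xEE): reg=0xDB
After byte 2 (0xEB): reg=0x90
After byte 3 (0x5A): reg=0x78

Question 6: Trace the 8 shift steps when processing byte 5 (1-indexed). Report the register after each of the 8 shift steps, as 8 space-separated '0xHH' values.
Answer: 0xE4 0xCF 0x99 0x35 0x6A 0xD4 0xAF 0x59

Derivation:
After byte 1 (0xEE): reg=0xDB
After byte 2 (0xEB): reg=0x90
After byte 3 (0x5A): reg=0x78
After byte 4 (0x51): reg=0xDF
Register before byte 5: 0xDF
After XOR with byte 0xAD: 0x72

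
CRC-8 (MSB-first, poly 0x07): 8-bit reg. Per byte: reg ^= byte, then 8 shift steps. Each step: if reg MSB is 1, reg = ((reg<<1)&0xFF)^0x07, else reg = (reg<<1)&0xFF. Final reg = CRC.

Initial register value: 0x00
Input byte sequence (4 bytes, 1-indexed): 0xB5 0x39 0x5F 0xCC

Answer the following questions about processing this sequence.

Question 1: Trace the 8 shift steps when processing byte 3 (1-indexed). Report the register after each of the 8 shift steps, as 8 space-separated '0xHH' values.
After byte 1 (0xB5): reg=0x02
After byte 2 (0x39): reg=0xA1
Register before byte 3: 0xA1
After XOR with byte 0x5F: 0xFE

Answer: 0xFB 0xF1 0xE5 0xCD 0x9D 0x3D 0x7A 0xF4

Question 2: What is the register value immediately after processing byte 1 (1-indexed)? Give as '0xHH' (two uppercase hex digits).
Answer: 0x02

Derivation:
After byte 1 (0xB5): reg=0x02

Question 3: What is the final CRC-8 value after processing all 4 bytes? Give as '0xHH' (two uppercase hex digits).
After byte 1 (0xB5): reg=0x02
After byte 2 (0x39): reg=0xA1
After byte 3 (0x5F): reg=0xF4
After byte 4 (0xCC): reg=0xA8

Answer: 0xA8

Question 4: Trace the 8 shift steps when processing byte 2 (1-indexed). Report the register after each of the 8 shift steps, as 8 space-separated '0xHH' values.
After byte 1 (0xB5): reg=0x02
Register before byte 2: 0x02
After XOR with byte 0x39: 0x3B

Answer: 0x76 0xEC 0xDF 0xB9 0x75 0xEA 0xD3 0xA1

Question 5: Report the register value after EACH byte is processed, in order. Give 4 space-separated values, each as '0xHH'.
0x02 0xA1 0xF4 0xA8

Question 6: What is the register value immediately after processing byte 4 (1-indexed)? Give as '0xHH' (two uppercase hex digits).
Answer: 0xA8

Derivation:
After byte 1 (0xB5): reg=0x02
After byte 2 (0x39): reg=0xA1
After byte 3 (0x5F): reg=0xF4
After byte 4 (0xCC): reg=0xA8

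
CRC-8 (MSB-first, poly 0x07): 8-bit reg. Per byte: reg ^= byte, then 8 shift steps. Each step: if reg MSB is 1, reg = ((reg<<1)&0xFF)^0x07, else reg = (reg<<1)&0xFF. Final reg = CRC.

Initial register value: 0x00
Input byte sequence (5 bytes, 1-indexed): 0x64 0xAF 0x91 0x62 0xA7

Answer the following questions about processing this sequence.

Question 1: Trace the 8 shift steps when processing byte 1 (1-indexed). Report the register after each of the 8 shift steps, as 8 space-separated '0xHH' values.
Register before byte 1: 0x00
After XOR with byte 0x64: 0x64

Answer: 0xC8 0x97 0x29 0x52 0xA4 0x4F 0x9E 0x3B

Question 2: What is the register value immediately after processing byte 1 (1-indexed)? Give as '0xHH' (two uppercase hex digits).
Answer: 0x3B

Derivation:
After byte 1 (0x64): reg=0x3B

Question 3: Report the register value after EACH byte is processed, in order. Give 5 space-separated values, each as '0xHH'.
0x3B 0xE5 0x4B 0xDF 0x6F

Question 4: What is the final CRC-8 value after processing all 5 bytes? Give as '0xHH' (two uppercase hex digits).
Answer: 0x6F

Derivation:
After byte 1 (0x64): reg=0x3B
After byte 2 (0xAF): reg=0xE5
After byte 3 (0x91): reg=0x4B
After byte 4 (0x62): reg=0xDF
After byte 5 (0xA7): reg=0x6F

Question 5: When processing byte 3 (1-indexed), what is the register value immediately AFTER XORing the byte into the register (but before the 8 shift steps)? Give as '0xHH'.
Answer: 0x74

Derivation:
Register before byte 3: 0xE5
Byte 3: 0x91
0xE5 XOR 0x91 = 0x74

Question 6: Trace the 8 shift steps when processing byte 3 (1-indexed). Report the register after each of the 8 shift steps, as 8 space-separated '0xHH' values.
Answer: 0xE8 0xD7 0xA9 0x55 0xAA 0x53 0xA6 0x4B

Derivation:
After byte 1 (0x64): reg=0x3B
After byte 2 (0xAF): reg=0xE5
Register before byte 3: 0xE5
After XOR with byte 0x91: 0x74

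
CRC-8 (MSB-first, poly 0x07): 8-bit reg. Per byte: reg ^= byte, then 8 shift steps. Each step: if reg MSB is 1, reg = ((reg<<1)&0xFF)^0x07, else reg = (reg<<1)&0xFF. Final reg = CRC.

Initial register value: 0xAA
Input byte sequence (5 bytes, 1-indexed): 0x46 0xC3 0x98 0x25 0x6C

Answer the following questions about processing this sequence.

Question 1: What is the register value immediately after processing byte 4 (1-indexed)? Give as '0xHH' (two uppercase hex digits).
After byte 1 (0x46): reg=0x8A
After byte 2 (0xC3): reg=0xF8
After byte 3 (0x98): reg=0x27
After byte 4 (0x25): reg=0x0E

Answer: 0x0E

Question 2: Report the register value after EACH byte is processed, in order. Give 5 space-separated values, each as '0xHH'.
0x8A 0xF8 0x27 0x0E 0x29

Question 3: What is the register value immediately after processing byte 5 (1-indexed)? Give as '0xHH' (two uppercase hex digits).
After byte 1 (0x46): reg=0x8A
After byte 2 (0xC3): reg=0xF8
After byte 3 (0x98): reg=0x27
After byte 4 (0x25): reg=0x0E
After byte 5 (0x6C): reg=0x29

Answer: 0x29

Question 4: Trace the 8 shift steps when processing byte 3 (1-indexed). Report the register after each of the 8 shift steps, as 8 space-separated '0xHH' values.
Answer: 0xC0 0x87 0x09 0x12 0x24 0x48 0x90 0x27

Derivation:
After byte 1 (0x46): reg=0x8A
After byte 2 (0xC3): reg=0xF8
Register before byte 3: 0xF8
After XOR with byte 0x98: 0x60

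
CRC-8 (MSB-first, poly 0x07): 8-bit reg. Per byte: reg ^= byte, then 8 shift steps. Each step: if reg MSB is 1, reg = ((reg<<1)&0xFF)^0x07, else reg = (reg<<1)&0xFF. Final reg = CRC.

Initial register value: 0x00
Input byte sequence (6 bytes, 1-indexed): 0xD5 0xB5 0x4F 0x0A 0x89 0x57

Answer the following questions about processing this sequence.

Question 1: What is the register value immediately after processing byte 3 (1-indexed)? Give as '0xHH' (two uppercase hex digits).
Answer: 0x0B

Derivation:
After byte 1 (0xD5): reg=0x25
After byte 2 (0xB5): reg=0xF9
After byte 3 (0x4F): reg=0x0B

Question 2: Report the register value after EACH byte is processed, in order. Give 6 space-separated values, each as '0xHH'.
0x25 0xF9 0x0B 0x07 0xA3 0xC2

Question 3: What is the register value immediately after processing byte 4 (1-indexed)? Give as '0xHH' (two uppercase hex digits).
Answer: 0x07

Derivation:
After byte 1 (0xD5): reg=0x25
After byte 2 (0xB5): reg=0xF9
After byte 3 (0x4F): reg=0x0B
After byte 4 (0x0A): reg=0x07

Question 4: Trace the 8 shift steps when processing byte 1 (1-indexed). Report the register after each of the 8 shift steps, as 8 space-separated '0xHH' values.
Answer: 0xAD 0x5D 0xBA 0x73 0xE6 0xCB 0x91 0x25

Derivation:
Register before byte 1: 0x00
After XOR with byte 0xD5: 0xD5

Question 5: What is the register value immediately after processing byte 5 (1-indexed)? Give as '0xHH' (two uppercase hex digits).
Answer: 0xA3

Derivation:
After byte 1 (0xD5): reg=0x25
After byte 2 (0xB5): reg=0xF9
After byte 3 (0x4F): reg=0x0B
After byte 4 (0x0A): reg=0x07
After byte 5 (0x89): reg=0xA3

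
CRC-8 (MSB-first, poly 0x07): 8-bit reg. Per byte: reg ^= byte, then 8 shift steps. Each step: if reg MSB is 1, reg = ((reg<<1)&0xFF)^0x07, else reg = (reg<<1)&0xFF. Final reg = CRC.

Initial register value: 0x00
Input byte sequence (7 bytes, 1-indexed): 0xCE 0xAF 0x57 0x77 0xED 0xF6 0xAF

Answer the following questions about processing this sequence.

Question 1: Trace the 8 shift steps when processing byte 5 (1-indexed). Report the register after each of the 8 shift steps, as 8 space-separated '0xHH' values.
After byte 1 (0xCE): reg=0x64
After byte 2 (0xAF): reg=0x7F
After byte 3 (0x57): reg=0xD8
After byte 4 (0x77): reg=0x44
Register before byte 5: 0x44
After XOR with byte 0xED: 0xA9

Answer: 0x55 0xAA 0x53 0xA6 0x4B 0x96 0x2B 0x56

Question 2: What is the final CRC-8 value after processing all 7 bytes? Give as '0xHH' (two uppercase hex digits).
After byte 1 (0xCE): reg=0x64
After byte 2 (0xAF): reg=0x7F
After byte 3 (0x57): reg=0xD8
After byte 4 (0x77): reg=0x44
After byte 5 (0xED): reg=0x56
After byte 6 (0xF6): reg=0x69
After byte 7 (0xAF): reg=0x5C

Answer: 0x5C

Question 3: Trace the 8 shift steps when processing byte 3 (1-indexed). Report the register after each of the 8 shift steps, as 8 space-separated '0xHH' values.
Answer: 0x50 0xA0 0x47 0x8E 0x1B 0x36 0x6C 0xD8

Derivation:
After byte 1 (0xCE): reg=0x64
After byte 2 (0xAF): reg=0x7F
Register before byte 3: 0x7F
After XOR with byte 0x57: 0x28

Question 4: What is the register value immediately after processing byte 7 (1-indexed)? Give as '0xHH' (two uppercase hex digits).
After byte 1 (0xCE): reg=0x64
After byte 2 (0xAF): reg=0x7F
After byte 3 (0x57): reg=0xD8
After byte 4 (0x77): reg=0x44
After byte 5 (0xED): reg=0x56
After byte 6 (0xF6): reg=0x69
After byte 7 (0xAF): reg=0x5C

Answer: 0x5C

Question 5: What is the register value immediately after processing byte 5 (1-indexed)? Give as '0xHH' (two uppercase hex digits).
Answer: 0x56

Derivation:
After byte 1 (0xCE): reg=0x64
After byte 2 (0xAF): reg=0x7F
After byte 3 (0x57): reg=0xD8
After byte 4 (0x77): reg=0x44
After byte 5 (0xED): reg=0x56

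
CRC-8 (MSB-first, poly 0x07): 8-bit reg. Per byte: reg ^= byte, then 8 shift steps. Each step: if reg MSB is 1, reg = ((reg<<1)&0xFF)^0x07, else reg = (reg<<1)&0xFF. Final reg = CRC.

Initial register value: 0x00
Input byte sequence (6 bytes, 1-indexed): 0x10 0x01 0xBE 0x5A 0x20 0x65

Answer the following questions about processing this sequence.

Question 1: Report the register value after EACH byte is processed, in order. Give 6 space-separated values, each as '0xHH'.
0x70 0x50 0x84 0x14 0x8C 0x91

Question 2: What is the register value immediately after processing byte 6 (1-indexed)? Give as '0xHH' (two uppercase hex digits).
Answer: 0x91

Derivation:
After byte 1 (0x10): reg=0x70
After byte 2 (0x01): reg=0x50
After byte 3 (0xBE): reg=0x84
After byte 4 (0x5A): reg=0x14
After byte 5 (0x20): reg=0x8C
After byte 6 (0x65): reg=0x91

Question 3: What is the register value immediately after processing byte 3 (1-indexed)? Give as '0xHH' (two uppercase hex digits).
After byte 1 (0x10): reg=0x70
After byte 2 (0x01): reg=0x50
After byte 3 (0xBE): reg=0x84

Answer: 0x84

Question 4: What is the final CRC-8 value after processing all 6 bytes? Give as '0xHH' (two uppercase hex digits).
Answer: 0x91

Derivation:
After byte 1 (0x10): reg=0x70
After byte 2 (0x01): reg=0x50
After byte 3 (0xBE): reg=0x84
After byte 4 (0x5A): reg=0x14
After byte 5 (0x20): reg=0x8C
After byte 6 (0x65): reg=0x91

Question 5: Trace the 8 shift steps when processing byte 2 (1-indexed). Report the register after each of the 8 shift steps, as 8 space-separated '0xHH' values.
After byte 1 (0x10): reg=0x70
Register before byte 2: 0x70
After XOR with byte 0x01: 0x71

Answer: 0xE2 0xC3 0x81 0x05 0x0A 0x14 0x28 0x50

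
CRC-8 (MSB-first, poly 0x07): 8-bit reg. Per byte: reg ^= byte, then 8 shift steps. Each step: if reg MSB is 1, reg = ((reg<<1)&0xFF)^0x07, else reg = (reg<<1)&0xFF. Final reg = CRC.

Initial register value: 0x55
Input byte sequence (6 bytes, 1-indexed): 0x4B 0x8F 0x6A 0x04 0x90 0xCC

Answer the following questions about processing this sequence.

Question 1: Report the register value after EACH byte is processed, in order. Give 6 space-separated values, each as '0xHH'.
0x5A 0x25 0xEA 0x84 0x6C 0x69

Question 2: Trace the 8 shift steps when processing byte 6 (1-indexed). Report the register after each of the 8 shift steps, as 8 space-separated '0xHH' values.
Answer: 0x47 0x8E 0x1B 0x36 0x6C 0xD8 0xB7 0x69

Derivation:
After byte 1 (0x4B): reg=0x5A
After byte 2 (0x8F): reg=0x25
After byte 3 (0x6A): reg=0xEA
After byte 4 (0x04): reg=0x84
After byte 5 (0x90): reg=0x6C
Register before byte 6: 0x6C
After XOR with byte 0xCC: 0xA0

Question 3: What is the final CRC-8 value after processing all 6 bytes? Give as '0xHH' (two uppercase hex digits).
Answer: 0x69

Derivation:
After byte 1 (0x4B): reg=0x5A
After byte 2 (0x8F): reg=0x25
After byte 3 (0x6A): reg=0xEA
After byte 4 (0x04): reg=0x84
After byte 5 (0x90): reg=0x6C
After byte 6 (0xCC): reg=0x69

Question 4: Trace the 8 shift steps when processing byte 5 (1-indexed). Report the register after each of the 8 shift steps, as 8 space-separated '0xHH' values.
Answer: 0x28 0x50 0xA0 0x47 0x8E 0x1B 0x36 0x6C

Derivation:
After byte 1 (0x4B): reg=0x5A
After byte 2 (0x8F): reg=0x25
After byte 3 (0x6A): reg=0xEA
After byte 4 (0x04): reg=0x84
Register before byte 5: 0x84
After XOR with byte 0x90: 0x14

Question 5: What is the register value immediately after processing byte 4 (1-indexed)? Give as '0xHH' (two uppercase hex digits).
After byte 1 (0x4B): reg=0x5A
After byte 2 (0x8F): reg=0x25
After byte 3 (0x6A): reg=0xEA
After byte 4 (0x04): reg=0x84

Answer: 0x84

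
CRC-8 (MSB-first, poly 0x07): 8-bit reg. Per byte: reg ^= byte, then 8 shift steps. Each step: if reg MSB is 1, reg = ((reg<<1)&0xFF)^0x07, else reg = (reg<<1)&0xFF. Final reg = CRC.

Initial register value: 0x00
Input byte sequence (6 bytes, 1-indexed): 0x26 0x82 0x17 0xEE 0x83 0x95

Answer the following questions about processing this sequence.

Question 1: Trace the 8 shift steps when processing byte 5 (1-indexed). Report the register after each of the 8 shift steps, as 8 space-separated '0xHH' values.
After byte 1 (0x26): reg=0xF2
After byte 2 (0x82): reg=0x57
After byte 3 (0x17): reg=0xC7
After byte 4 (0xEE): reg=0xDF
Register before byte 5: 0xDF
After XOR with byte 0x83: 0x5C

Answer: 0xB8 0x77 0xEE 0xDB 0xB1 0x65 0xCA 0x93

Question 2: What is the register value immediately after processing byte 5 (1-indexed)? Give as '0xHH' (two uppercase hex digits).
Answer: 0x93

Derivation:
After byte 1 (0x26): reg=0xF2
After byte 2 (0x82): reg=0x57
After byte 3 (0x17): reg=0xC7
After byte 4 (0xEE): reg=0xDF
After byte 5 (0x83): reg=0x93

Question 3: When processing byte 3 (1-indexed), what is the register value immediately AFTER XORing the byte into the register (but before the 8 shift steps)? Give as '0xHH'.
Answer: 0x40

Derivation:
Register before byte 3: 0x57
Byte 3: 0x17
0x57 XOR 0x17 = 0x40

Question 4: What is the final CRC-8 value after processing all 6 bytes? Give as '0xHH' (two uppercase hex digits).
Answer: 0x12

Derivation:
After byte 1 (0x26): reg=0xF2
After byte 2 (0x82): reg=0x57
After byte 3 (0x17): reg=0xC7
After byte 4 (0xEE): reg=0xDF
After byte 5 (0x83): reg=0x93
After byte 6 (0x95): reg=0x12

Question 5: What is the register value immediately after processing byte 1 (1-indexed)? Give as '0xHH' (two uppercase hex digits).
Answer: 0xF2

Derivation:
After byte 1 (0x26): reg=0xF2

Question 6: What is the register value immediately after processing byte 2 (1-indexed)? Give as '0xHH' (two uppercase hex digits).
Answer: 0x57

Derivation:
After byte 1 (0x26): reg=0xF2
After byte 2 (0x82): reg=0x57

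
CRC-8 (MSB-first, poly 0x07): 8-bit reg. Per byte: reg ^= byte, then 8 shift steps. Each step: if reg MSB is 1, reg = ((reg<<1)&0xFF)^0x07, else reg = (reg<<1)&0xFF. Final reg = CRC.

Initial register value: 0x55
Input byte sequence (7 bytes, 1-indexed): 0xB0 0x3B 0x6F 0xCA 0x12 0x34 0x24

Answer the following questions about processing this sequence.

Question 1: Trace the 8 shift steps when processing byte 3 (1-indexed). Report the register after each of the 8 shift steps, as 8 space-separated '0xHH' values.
After byte 1 (0xB0): reg=0xB5
After byte 2 (0x3B): reg=0xA3
Register before byte 3: 0xA3
After XOR with byte 0x6F: 0xCC

Answer: 0x9F 0x39 0x72 0xE4 0xCF 0x99 0x35 0x6A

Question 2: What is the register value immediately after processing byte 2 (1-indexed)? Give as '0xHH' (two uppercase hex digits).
After byte 1 (0xB0): reg=0xB5
After byte 2 (0x3B): reg=0xA3

Answer: 0xA3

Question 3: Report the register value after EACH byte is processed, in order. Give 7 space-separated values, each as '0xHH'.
0xB5 0xA3 0x6A 0x69 0x66 0xB9 0xDA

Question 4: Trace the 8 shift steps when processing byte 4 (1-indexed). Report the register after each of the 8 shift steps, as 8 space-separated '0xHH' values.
Answer: 0x47 0x8E 0x1B 0x36 0x6C 0xD8 0xB7 0x69

Derivation:
After byte 1 (0xB0): reg=0xB5
After byte 2 (0x3B): reg=0xA3
After byte 3 (0x6F): reg=0x6A
Register before byte 4: 0x6A
After XOR with byte 0xCA: 0xA0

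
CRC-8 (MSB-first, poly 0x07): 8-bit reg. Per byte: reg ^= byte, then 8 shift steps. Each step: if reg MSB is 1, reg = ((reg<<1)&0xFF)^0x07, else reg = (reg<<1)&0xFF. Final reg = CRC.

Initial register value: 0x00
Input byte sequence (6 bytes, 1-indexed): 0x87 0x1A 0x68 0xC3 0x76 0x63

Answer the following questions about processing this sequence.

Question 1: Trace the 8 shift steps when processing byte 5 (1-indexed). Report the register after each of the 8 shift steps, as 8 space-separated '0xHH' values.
Answer: 0x34 0x68 0xD0 0xA7 0x49 0x92 0x23 0x46

Derivation:
After byte 1 (0x87): reg=0x9C
After byte 2 (0x1A): reg=0x9B
After byte 3 (0x68): reg=0xD7
After byte 4 (0xC3): reg=0x6C
Register before byte 5: 0x6C
After XOR with byte 0x76: 0x1A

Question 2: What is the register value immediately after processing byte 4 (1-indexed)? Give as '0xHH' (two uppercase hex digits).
After byte 1 (0x87): reg=0x9C
After byte 2 (0x1A): reg=0x9B
After byte 3 (0x68): reg=0xD7
After byte 4 (0xC3): reg=0x6C

Answer: 0x6C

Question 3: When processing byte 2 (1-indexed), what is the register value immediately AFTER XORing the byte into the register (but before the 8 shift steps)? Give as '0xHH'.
Answer: 0x86

Derivation:
Register before byte 2: 0x9C
Byte 2: 0x1A
0x9C XOR 0x1A = 0x86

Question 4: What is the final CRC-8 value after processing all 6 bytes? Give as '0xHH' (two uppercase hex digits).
After byte 1 (0x87): reg=0x9C
After byte 2 (0x1A): reg=0x9B
After byte 3 (0x68): reg=0xD7
After byte 4 (0xC3): reg=0x6C
After byte 5 (0x76): reg=0x46
After byte 6 (0x63): reg=0xFB

Answer: 0xFB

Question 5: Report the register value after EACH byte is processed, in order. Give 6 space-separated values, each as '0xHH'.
0x9C 0x9B 0xD7 0x6C 0x46 0xFB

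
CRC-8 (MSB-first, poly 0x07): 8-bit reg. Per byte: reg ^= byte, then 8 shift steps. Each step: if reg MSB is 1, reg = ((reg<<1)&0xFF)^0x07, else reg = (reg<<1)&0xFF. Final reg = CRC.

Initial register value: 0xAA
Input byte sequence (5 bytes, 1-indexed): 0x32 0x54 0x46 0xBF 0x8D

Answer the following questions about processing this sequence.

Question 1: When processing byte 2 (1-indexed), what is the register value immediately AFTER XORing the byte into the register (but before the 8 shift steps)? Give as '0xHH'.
Answer: 0x95

Derivation:
Register before byte 2: 0xC1
Byte 2: 0x54
0xC1 XOR 0x54 = 0x95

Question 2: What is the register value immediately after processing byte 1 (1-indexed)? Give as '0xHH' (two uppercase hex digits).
After byte 1 (0x32): reg=0xC1

Answer: 0xC1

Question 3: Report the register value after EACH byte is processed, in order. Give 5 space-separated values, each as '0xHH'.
0xC1 0xE2 0x75 0x78 0xC5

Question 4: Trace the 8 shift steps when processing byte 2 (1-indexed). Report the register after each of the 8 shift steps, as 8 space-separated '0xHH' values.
After byte 1 (0x32): reg=0xC1
Register before byte 2: 0xC1
After XOR with byte 0x54: 0x95

Answer: 0x2D 0x5A 0xB4 0x6F 0xDE 0xBB 0x71 0xE2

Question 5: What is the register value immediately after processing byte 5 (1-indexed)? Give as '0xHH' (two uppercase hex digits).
Answer: 0xC5

Derivation:
After byte 1 (0x32): reg=0xC1
After byte 2 (0x54): reg=0xE2
After byte 3 (0x46): reg=0x75
After byte 4 (0xBF): reg=0x78
After byte 5 (0x8D): reg=0xC5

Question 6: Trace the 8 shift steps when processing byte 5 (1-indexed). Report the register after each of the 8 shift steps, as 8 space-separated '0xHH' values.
Answer: 0xED 0xDD 0xBD 0x7D 0xFA 0xF3 0xE1 0xC5

Derivation:
After byte 1 (0x32): reg=0xC1
After byte 2 (0x54): reg=0xE2
After byte 3 (0x46): reg=0x75
After byte 4 (0xBF): reg=0x78
Register before byte 5: 0x78
After XOR with byte 0x8D: 0xF5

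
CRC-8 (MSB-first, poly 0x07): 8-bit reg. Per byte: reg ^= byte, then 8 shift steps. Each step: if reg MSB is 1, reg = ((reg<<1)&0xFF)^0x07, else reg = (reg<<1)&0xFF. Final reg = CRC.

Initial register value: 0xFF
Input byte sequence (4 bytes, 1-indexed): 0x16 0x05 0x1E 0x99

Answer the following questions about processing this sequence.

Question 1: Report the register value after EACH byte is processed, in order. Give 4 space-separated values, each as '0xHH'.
0x91 0xE5 0xEF 0x45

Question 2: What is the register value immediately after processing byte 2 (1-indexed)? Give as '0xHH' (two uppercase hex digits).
Answer: 0xE5

Derivation:
After byte 1 (0x16): reg=0x91
After byte 2 (0x05): reg=0xE5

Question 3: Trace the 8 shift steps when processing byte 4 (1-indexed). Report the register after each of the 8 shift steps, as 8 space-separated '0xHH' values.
Answer: 0xEC 0xDF 0xB9 0x75 0xEA 0xD3 0xA1 0x45

Derivation:
After byte 1 (0x16): reg=0x91
After byte 2 (0x05): reg=0xE5
After byte 3 (0x1E): reg=0xEF
Register before byte 4: 0xEF
After XOR with byte 0x99: 0x76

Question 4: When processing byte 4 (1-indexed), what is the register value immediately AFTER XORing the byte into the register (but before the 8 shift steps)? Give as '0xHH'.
Register before byte 4: 0xEF
Byte 4: 0x99
0xEF XOR 0x99 = 0x76

Answer: 0x76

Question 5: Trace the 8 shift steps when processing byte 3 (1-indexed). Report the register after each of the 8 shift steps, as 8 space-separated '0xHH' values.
Answer: 0xF1 0xE5 0xCD 0x9D 0x3D 0x7A 0xF4 0xEF

Derivation:
After byte 1 (0x16): reg=0x91
After byte 2 (0x05): reg=0xE5
Register before byte 3: 0xE5
After XOR with byte 0x1E: 0xFB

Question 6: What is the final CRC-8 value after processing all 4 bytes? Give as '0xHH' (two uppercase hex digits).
Answer: 0x45

Derivation:
After byte 1 (0x16): reg=0x91
After byte 2 (0x05): reg=0xE5
After byte 3 (0x1E): reg=0xEF
After byte 4 (0x99): reg=0x45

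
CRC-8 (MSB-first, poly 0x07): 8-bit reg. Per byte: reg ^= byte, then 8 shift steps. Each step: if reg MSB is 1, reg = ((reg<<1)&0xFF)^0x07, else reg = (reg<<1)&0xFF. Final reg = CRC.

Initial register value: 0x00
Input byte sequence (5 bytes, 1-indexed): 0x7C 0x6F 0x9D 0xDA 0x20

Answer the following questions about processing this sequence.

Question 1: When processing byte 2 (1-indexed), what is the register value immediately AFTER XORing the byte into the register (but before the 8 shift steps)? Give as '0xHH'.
Answer: 0x1C

Derivation:
Register before byte 2: 0x73
Byte 2: 0x6F
0x73 XOR 0x6F = 0x1C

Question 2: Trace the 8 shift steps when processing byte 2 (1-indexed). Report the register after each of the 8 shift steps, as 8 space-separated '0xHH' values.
Answer: 0x38 0x70 0xE0 0xC7 0x89 0x15 0x2A 0x54

Derivation:
After byte 1 (0x7C): reg=0x73
Register before byte 2: 0x73
After XOR with byte 0x6F: 0x1C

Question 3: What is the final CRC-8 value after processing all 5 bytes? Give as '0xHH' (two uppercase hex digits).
After byte 1 (0x7C): reg=0x73
After byte 2 (0x6F): reg=0x54
After byte 3 (0x9D): reg=0x71
After byte 4 (0xDA): reg=0x58
After byte 5 (0x20): reg=0x6F

Answer: 0x6F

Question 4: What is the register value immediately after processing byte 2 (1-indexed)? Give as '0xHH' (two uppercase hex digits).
After byte 1 (0x7C): reg=0x73
After byte 2 (0x6F): reg=0x54

Answer: 0x54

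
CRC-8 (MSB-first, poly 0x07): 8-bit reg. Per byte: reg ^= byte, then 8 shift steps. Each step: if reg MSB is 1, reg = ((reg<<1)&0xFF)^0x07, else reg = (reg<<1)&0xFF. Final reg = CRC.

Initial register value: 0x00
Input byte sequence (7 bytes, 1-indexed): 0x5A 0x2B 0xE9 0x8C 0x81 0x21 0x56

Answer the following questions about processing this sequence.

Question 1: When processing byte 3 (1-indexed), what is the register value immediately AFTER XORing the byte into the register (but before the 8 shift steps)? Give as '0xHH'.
Answer: 0xB6

Derivation:
Register before byte 3: 0x5F
Byte 3: 0xE9
0x5F XOR 0xE9 = 0xB6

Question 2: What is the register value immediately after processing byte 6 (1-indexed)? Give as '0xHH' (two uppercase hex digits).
Answer: 0x59

Derivation:
After byte 1 (0x5A): reg=0x81
After byte 2 (0x2B): reg=0x5F
After byte 3 (0xE9): reg=0x0B
After byte 4 (0x8C): reg=0x9C
After byte 5 (0x81): reg=0x53
After byte 6 (0x21): reg=0x59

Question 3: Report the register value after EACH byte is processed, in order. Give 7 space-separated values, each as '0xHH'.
0x81 0x5F 0x0B 0x9C 0x53 0x59 0x2D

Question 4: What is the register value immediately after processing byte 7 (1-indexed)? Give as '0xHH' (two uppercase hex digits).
After byte 1 (0x5A): reg=0x81
After byte 2 (0x2B): reg=0x5F
After byte 3 (0xE9): reg=0x0B
After byte 4 (0x8C): reg=0x9C
After byte 5 (0x81): reg=0x53
After byte 6 (0x21): reg=0x59
After byte 7 (0x56): reg=0x2D

Answer: 0x2D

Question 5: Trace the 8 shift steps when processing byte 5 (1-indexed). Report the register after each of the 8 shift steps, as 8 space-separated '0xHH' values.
Answer: 0x3A 0x74 0xE8 0xD7 0xA9 0x55 0xAA 0x53

Derivation:
After byte 1 (0x5A): reg=0x81
After byte 2 (0x2B): reg=0x5F
After byte 3 (0xE9): reg=0x0B
After byte 4 (0x8C): reg=0x9C
Register before byte 5: 0x9C
After XOR with byte 0x81: 0x1D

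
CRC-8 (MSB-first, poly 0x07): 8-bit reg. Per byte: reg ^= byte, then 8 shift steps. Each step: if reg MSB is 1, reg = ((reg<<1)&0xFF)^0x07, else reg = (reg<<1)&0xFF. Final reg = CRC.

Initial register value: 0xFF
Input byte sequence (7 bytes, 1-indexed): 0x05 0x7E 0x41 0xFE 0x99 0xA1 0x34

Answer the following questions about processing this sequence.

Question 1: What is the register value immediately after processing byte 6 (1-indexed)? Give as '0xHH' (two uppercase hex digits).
Answer: 0x11

Derivation:
After byte 1 (0x05): reg=0xE8
After byte 2 (0x7E): reg=0xEB
After byte 3 (0x41): reg=0x5F
After byte 4 (0xFE): reg=0x6E
After byte 5 (0x99): reg=0xCB
After byte 6 (0xA1): reg=0x11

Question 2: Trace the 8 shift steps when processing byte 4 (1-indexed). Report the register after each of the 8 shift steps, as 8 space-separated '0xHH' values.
After byte 1 (0x05): reg=0xE8
After byte 2 (0x7E): reg=0xEB
After byte 3 (0x41): reg=0x5F
Register before byte 4: 0x5F
After XOR with byte 0xFE: 0xA1

Answer: 0x45 0x8A 0x13 0x26 0x4C 0x98 0x37 0x6E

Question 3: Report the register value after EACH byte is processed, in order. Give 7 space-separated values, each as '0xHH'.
0xE8 0xEB 0x5F 0x6E 0xCB 0x11 0xFB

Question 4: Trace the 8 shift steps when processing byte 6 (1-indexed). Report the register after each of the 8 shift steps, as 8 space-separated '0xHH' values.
Answer: 0xD4 0xAF 0x59 0xB2 0x63 0xC6 0x8B 0x11

Derivation:
After byte 1 (0x05): reg=0xE8
After byte 2 (0x7E): reg=0xEB
After byte 3 (0x41): reg=0x5F
After byte 4 (0xFE): reg=0x6E
After byte 5 (0x99): reg=0xCB
Register before byte 6: 0xCB
After XOR with byte 0xA1: 0x6A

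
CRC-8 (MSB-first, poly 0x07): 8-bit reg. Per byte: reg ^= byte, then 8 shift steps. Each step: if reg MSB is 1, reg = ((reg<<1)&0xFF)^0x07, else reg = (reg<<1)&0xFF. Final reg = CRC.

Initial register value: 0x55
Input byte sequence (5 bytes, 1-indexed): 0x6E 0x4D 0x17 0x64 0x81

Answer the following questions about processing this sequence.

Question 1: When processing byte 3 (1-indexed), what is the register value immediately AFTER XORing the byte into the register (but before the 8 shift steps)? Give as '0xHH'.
Answer: 0x9D

Derivation:
Register before byte 3: 0x8A
Byte 3: 0x17
0x8A XOR 0x17 = 0x9D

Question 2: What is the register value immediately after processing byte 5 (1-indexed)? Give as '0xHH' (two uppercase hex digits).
After byte 1 (0x6E): reg=0xA1
After byte 2 (0x4D): reg=0x8A
After byte 3 (0x17): reg=0xDA
After byte 4 (0x64): reg=0x33
After byte 5 (0x81): reg=0x17

Answer: 0x17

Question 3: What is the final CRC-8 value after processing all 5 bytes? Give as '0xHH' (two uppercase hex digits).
After byte 1 (0x6E): reg=0xA1
After byte 2 (0x4D): reg=0x8A
After byte 3 (0x17): reg=0xDA
After byte 4 (0x64): reg=0x33
After byte 5 (0x81): reg=0x17

Answer: 0x17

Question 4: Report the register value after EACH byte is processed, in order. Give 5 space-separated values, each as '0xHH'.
0xA1 0x8A 0xDA 0x33 0x17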